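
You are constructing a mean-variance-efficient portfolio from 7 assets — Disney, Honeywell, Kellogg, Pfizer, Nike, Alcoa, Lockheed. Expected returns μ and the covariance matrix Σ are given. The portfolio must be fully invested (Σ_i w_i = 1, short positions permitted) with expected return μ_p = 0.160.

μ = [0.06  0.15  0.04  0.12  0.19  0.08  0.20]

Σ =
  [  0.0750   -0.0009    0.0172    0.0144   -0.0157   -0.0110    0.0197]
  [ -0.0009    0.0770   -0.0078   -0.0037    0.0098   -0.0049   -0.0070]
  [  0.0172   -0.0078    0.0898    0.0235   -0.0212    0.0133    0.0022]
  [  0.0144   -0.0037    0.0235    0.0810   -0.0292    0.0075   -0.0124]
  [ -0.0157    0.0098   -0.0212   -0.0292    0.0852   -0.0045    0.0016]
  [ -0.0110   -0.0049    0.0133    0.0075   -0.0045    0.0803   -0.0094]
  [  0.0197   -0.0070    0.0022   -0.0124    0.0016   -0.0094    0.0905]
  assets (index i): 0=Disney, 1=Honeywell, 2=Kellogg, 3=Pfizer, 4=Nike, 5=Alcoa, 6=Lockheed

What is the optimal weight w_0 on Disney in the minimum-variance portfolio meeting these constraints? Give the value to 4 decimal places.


u=Σ⁻¹μ = [0.3376  2.0577  0.2809  2.8585  3.1247  1.3534  2.7658]
v=Σ⁻¹𝟙 = [11.4953  14.2451  8.1805  16.5719  20.4638  14.6491  12.8808]
a=μᵀu=1.938281  b=𝟙ᵀu=12.778547  c=𝟙ᵀv=98.486614  D=ac−b²=27.603498
λ₁=(c·0.160−b)/D = (98.486614·0.160−12.778547)/27.603498 = 0.107932
λ₂=(a−b·0.160)/D = (1.938281−12.778547·0.160)/27.603498 = -0.003850
w* = 0.107932·u + -0.003850·v:
  w_0 = 0.107932·0.3376 + -0.003850·11.4953 = -0.0078  (Disney)
  w_1 = 0.107932·2.0577 + -0.003850·14.2451 = 0.1672  (Honeywell)
  w_2 = 0.107932·0.2809 + -0.003850·8.1805 = -0.0012  (Kellogg)
  w_3 = 0.107932·2.8585 + -0.003850·16.5719 = 0.2447  (Pfizer)
  w_4 = 0.107932·3.1247 + -0.003850·20.4638 = 0.2585  (Nike)
  w_5 = 0.107932·1.3534 + -0.003850·14.6491 = 0.0897  (Alcoa)
  w_6 = 0.107932·2.7658 + -0.003850·12.8808 = 0.2489  (Lockheed)
Σw_i=1.0000  μᵀw=0.1600
σ²=wᵀΣw=λ₁·μ_p+λ₂ = 0.107932·0.160 + -0.003850 = 0.013419 ≈ 0.0134

-0.0078


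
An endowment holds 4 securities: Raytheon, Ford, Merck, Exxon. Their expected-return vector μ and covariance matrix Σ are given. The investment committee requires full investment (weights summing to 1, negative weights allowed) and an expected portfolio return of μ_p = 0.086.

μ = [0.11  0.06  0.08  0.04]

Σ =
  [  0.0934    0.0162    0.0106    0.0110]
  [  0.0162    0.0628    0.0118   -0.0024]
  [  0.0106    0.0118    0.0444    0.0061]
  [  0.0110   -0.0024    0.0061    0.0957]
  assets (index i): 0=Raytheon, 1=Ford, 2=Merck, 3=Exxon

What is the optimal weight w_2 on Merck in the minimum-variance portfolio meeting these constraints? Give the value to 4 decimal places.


u=Σ⁻¹μ = [0.9078  0.4614  1.4303  0.2340]
v=Σ⁻¹𝟙 = [5.7182  11.6309  16.8283  9.0111]
a=μᵀu=0.251329  b=𝟙ᵀu=3.033558  c=𝟙ᵀv=43.188416  D=ac−b²=1.652033
λ₁=(c·0.086−b)/D = (43.188416·0.086−3.033558)/1.652033 = 0.412005
λ₂=(a−b·0.086)/D = (0.251329−3.033558·0.086)/1.652033 = -0.005785
w* = 0.412005·u + -0.005785·v:
  w_0 = 0.412005·0.9078 + -0.005785·5.7182 = 0.3409  (Raytheon)
  w_1 = 0.412005·0.4614 + -0.005785·11.6309 = 0.1228  (Ford)
  w_2 = 0.412005·1.4303 + -0.005785·16.8283 = 0.4919  (Merck)
  w_3 = 0.412005·0.2340 + -0.005785·9.0111 = 0.0443  (Exxon)
Σw_i=1.0000  μᵀw=0.0860
σ²=wᵀΣw=λ₁·μ_p+λ₂ = 0.412005·0.086 + -0.005785 = 0.029648 ≈ 0.0296

0.4919


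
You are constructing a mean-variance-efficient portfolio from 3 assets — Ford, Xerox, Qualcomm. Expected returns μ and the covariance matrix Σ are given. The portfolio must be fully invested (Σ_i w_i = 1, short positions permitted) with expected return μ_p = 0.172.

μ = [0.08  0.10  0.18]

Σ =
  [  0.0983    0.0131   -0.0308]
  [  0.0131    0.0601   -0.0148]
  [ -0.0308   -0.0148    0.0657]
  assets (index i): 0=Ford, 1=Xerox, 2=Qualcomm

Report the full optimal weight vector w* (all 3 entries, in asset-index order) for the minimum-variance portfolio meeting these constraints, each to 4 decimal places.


0.0182  0.0773  0.9045

p=Σ⁻¹μ = [1.7926  2.2813  4.0940]
q=Σ⁻¹𝟙 = [16.0568  19.8416  27.2177]
a=μᵀp=1.108456  b=𝟙ᵀp=8.167888  c=𝟙ᵀq=63.116063  D=ac−b²=3.247002
λ₁=(c·0.172−b)/D = (63.116063·0.172−8.167888)/3.247002 = 0.827864
λ₂=(a−b·0.172)/D = (1.108456−8.167888·0.172)/3.247002 = -0.091291
w* = 0.827864·p + -0.091291·q:
  w_0 = 0.827864·1.7926 + -0.091291·16.0568 = 0.0182  (Ford)
  w_1 = 0.827864·2.2813 + -0.091291·19.8416 = 0.0773  (Xerox)
  w_2 = 0.827864·4.0940 + -0.091291·27.2177 = 0.9045  (Qualcomm)
Σw_i=1.0000  μᵀw=0.1720
σ²=wᵀΣw=λ₁·μ_p+λ₂ = 0.827864·0.172 + -0.091291 = 0.051102 ≈ 0.0511


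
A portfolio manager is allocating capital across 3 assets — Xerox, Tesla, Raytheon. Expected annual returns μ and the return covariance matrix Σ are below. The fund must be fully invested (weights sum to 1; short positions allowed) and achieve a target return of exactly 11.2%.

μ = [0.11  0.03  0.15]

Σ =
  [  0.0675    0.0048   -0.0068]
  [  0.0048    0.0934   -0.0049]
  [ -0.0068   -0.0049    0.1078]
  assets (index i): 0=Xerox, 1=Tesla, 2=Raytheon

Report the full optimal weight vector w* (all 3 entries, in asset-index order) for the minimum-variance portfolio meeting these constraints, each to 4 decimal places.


0.4630  0.1623  0.3747

x=Σ⁻¹μ = [1.7603  0.3103  1.5166]
y=Σ⁻¹𝟙 = [15.1477  10.4900  10.7088]
a=μᵀx=0.430439  b=𝟙ᵀx=3.587258  c=𝟙ᵀy=36.346417  D=ac−b²=2.776500
λ₁=(c·0.112−b)/D = (36.346417·0.112−3.587258)/2.776500 = 0.174155
λ₂=(a−b·0.112)/D = (0.430439−3.587258·0.112)/2.776500 = 0.010325
w* = 0.174155·x + 0.010325·y:
  w_0 = 0.174155·1.7603 + 0.010325·15.1477 = 0.4630  (Xerox)
  w_1 = 0.174155·0.3103 + 0.010325·10.4900 = 0.1623  (Tesla)
  w_2 = 0.174155·1.5166 + 0.010325·10.7088 = 0.3747  (Raytheon)
Σw_i=1.0000  μᵀw=0.1120
σ²=wᵀΣw=λ₁·μ_p+λ₂ = 0.174155·0.112 + 0.010325 = 0.029830 ≈ 0.0298


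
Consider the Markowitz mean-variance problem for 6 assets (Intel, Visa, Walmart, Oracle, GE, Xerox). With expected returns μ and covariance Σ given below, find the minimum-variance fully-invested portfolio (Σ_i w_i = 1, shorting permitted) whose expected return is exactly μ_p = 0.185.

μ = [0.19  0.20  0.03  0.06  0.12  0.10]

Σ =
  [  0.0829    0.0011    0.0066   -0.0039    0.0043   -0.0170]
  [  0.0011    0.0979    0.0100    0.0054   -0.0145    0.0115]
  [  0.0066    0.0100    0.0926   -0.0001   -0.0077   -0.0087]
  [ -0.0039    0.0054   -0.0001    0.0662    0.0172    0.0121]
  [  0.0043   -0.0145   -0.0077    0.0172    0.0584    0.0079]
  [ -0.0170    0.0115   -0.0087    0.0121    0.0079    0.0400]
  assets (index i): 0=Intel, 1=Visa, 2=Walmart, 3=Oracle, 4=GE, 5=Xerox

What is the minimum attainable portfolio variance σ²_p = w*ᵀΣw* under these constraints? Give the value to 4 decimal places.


0.0274

x=Σ⁻¹μ = [2.6984  1.9594  0.3533  -0.1382  2.0515  2.7970]
y=Σ⁻¹𝟙 = [16.3009  7.0942  12.6240  6.8916  13.5487  27.8735]
a=μᵀx=1.432776  b=𝟙ᵀx=9.721417  c=𝟙ᵀy=84.332839  D=ac−b²=26.324088
λ₁=(c·0.185−b)/D = (84.332839·0.185−9.721417)/26.324088 = 0.223376
λ₂=(a−b·0.185)/D = (1.432776−9.721417·0.185)/26.324088 = -0.013892
w* = 0.223376·x + -0.013892·y:
  w_0 = 0.223376·2.6984 + -0.013892·16.3009 = 0.3763  (Intel)
  w_1 = 0.223376·1.9594 + -0.013892·7.0942 = 0.3391  (Visa)
  w_2 = 0.223376·0.3533 + -0.013892·12.6240 = -0.0965  (Walmart)
  w_3 = 0.223376·-0.1382 + -0.013892·6.8916 = -0.1266  (Oracle)
  w_4 = 0.223376·2.0515 + -0.013892·13.5487 = 0.2701  (GE)
  w_5 = 0.223376·2.7970 + -0.013892·27.8735 = 0.2376  (Xerox)
Σw_i=1.0000  μᵀw=0.1850
σ²=wᵀΣw=λ₁·μ_p+λ₂ = 0.223376·0.185 + -0.013892 = 0.027433 ≈ 0.0274


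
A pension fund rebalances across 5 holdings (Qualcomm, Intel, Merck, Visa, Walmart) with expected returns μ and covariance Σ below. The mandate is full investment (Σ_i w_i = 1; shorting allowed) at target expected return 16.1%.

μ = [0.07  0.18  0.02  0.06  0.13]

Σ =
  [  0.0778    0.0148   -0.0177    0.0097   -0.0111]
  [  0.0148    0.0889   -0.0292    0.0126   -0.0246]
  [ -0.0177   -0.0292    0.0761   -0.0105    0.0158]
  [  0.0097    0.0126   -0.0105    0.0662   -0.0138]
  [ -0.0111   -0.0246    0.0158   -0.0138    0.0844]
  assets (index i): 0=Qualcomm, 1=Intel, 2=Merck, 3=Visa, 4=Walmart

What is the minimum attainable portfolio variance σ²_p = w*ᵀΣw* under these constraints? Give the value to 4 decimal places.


p=Σ⁻¹μ = [0.8593  2.7972  1.1659  0.9339  2.4030]
q=Σ⁻¹𝟙 = [14.8511  18.6862  22.3676  16.6271  17.7793]
a=μᵀp=0.955402  b=𝟙ᵀp=8.159391  c=𝟙ᵀq=90.311365  D=ac−b²=19.707965
λ₁=(c·0.161−b)/D = (90.311365·0.161−8.159391)/19.707965 = 0.323764
λ₂=(a−b·0.161)/D = (0.955402−8.159391·0.161)/19.707965 = -0.018178
w* = 0.323764·p + -0.018178·q:
  w_0 = 0.323764·0.8593 + -0.018178·14.8511 = 0.0082  (Qualcomm)
  w_1 = 0.323764·2.7972 + -0.018178·18.6862 = 0.5660  (Intel)
  w_2 = 0.323764·1.1659 + -0.018178·22.3676 = -0.0291  (Merck)
  w_3 = 0.323764·0.9339 + -0.018178·16.6271 = 0.0001  (Visa)
  w_4 = 0.323764·2.4030 + -0.018178·17.7793 = 0.4548  (Walmart)
Σw_i=1.0000  μᵀw=0.1610
σ²=wᵀΣw=λ₁·μ_p+λ₂ = 0.323764·0.161 + -0.018178 = 0.033948 ≈ 0.0339

0.0339


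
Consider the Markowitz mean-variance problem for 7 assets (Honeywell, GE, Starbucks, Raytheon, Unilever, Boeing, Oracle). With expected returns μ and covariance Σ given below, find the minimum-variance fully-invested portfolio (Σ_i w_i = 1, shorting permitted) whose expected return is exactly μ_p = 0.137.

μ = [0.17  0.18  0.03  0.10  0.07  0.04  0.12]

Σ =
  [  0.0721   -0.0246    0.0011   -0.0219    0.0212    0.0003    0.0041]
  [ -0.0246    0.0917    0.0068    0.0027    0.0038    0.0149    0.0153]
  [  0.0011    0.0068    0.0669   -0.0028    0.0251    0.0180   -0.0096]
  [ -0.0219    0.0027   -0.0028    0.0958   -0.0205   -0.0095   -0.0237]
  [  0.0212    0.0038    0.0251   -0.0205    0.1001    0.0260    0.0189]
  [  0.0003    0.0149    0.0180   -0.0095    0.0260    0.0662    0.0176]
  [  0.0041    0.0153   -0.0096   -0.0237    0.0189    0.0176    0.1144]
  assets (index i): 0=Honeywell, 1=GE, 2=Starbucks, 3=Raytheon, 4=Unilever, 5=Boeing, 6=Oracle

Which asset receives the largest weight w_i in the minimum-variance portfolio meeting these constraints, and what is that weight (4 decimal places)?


x=Σ⁻¹μ = [3.8942  2.7616  0.3895  2.0994  -0.0705  -0.0864  1.0326]
y=Σ⁻¹𝟙 = [22.7484  12.4507  12.7412  19.2144  1.4272  8.3291  9.7934]
a=μᵀx=1.496240  b=𝟙ᵀx=10.020287  c=𝟙ᵀy=86.704217  D=ac−b²=29.324153
λ₁=(c·0.137−b)/D = (86.704217·0.137−10.020287)/29.324153 = 0.063367
λ₂=(a−b·0.137)/D = (1.496240−10.020287·0.137)/29.324153 = 0.004210
w* = 0.063367·x + 0.004210·y:
  w_0 = 0.063367·3.8942 + 0.004210·22.7484 = 0.3425  (Honeywell)
  w_1 = 0.063367·2.7616 + 0.004210·12.4507 = 0.2274  (GE)
  w_2 = 0.063367·0.3895 + 0.004210·12.7412 = 0.0783  (Starbucks)
  w_3 = 0.063367·2.0994 + 0.004210·19.2144 = 0.2139  (Raytheon)
  w_4 = 0.063367·-0.0705 + 0.004210·1.4272 = 0.0015  (Unilever)
  w_5 = 0.063367·-0.0864 + 0.004210·8.3291 = 0.0296  (Boeing)
  w_6 = 0.063367·1.0326 + 0.004210·9.7934 = 0.1067  (Oracle)
Σw_i=1.0000  μᵀw=0.1370
σ²=wᵀΣw=λ₁·μ_p+λ₂ = 0.063367·0.137 + 0.004210 = 0.012892 ≈ 0.0129

Honeywell (0.3425)


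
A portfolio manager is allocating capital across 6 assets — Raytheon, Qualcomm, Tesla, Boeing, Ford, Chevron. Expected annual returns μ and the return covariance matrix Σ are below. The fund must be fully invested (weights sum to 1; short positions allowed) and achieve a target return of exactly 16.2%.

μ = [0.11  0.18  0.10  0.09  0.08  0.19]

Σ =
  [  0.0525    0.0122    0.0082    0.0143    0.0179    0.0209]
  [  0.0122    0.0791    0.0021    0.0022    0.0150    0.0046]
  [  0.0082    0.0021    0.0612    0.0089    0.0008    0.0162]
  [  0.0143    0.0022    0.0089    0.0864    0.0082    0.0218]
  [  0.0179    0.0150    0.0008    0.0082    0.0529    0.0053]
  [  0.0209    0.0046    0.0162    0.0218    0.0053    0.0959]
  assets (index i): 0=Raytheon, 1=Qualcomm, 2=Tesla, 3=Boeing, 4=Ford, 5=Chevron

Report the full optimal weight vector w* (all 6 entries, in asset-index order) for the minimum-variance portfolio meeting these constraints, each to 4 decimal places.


0.0835  0.4067  0.1381  0.0291  0.0175  0.3252

u=Σ⁻¹μ = [0.6151  1.9573  1.0365  0.3629  0.5303  1.4664]
v=Σ⁻¹𝟙 = [7.4624  8.3839  12.8602  6.6065  12.3778  4.0408]
a=μᵀu=0.877326  b=𝟙ᵀu=5.968534  c=𝟙ᵀv=51.731517  D=ac−b²=9.762008
λ₁=(c·0.162−b)/D = (51.731517·0.162−5.968534)/9.762008 = 0.247077
λ₂=(a−b·0.162)/D = (0.877326−5.968534·0.162)/9.762008 = -0.009176
w* = 0.247077·u + -0.009176·v:
  w_0 = 0.247077·0.6151 + -0.009176·7.4624 = 0.0835  (Raytheon)
  w_1 = 0.247077·1.9573 + -0.009176·8.3839 = 0.4067  (Qualcomm)
  w_2 = 0.247077·1.0365 + -0.009176·12.8602 = 0.1381  (Tesla)
  w_3 = 0.247077·0.3629 + -0.009176·6.6065 = 0.0291  (Boeing)
  w_4 = 0.247077·0.5303 + -0.009176·12.3778 = 0.0175  (Ford)
  w_5 = 0.247077·1.4664 + -0.009176·4.0408 = 0.3252  (Chevron)
Σw_i=1.0000  μᵀw=0.1620
σ²=wᵀΣw=λ₁·μ_p+λ₂ = 0.247077·0.162 + -0.009176 = 0.030851 ≈ 0.0309


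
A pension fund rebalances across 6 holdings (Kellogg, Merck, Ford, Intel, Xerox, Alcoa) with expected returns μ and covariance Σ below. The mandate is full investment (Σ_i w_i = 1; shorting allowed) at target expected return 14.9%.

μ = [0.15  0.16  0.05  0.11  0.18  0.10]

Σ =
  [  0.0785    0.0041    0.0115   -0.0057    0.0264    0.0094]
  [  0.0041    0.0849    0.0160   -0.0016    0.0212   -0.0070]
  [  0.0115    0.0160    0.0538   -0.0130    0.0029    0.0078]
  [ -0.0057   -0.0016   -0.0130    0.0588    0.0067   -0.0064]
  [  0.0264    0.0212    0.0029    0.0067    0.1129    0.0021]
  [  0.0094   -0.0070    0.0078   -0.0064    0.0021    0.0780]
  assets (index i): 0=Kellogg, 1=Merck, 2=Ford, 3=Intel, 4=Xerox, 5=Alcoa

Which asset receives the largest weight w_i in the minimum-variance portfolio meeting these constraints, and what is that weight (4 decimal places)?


Merck (0.2941)

u=Σ⁻¹μ = [1.5060  1.7038  0.3957  2.2142  0.7551  1.3752]
v=Σ⁻¹𝟙 = [8.8144  8.7159  17.6835  23.0232  3.1052  12.5776]
a=μᵀu=1.035308  b=𝟙ᵀu=7.950115  c=𝟙ᵀv=73.919729  D=ac−b²=13.325394
λ₁=(c·0.149−b)/D = (73.919729·0.149−7.950115)/13.325394 = 0.229931
λ₂=(a−b·0.149)/D = (1.035308−7.950115·0.149)/13.325394 = -0.011201
w* = 0.229931·u + -0.011201·v:
  w_0 = 0.229931·1.5060 + -0.011201·8.8144 = 0.2476  (Kellogg)
  w_1 = 0.229931·1.7038 + -0.011201·8.7159 = 0.2941  (Merck)
  w_2 = 0.229931·0.3957 + -0.011201·17.6835 = -0.1071  (Ford)
  w_3 = 0.229931·2.2142 + -0.011201·23.0232 = 0.2512  (Intel)
  w_4 = 0.229931·0.7551 + -0.011201·3.1052 = 0.1388  (Xerox)
  w_5 = 0.229931·1.3752 + -0.011201·12.5776 = 0.1753  (Alcoa)
Σw_i=1.0000  μᵀw=0.1490
σ²=wᵀΣw=λ₁·μ_p+λ₂ = 0.229931·0.149 + -0.011201 = 0.023059 ≈ 0.0231


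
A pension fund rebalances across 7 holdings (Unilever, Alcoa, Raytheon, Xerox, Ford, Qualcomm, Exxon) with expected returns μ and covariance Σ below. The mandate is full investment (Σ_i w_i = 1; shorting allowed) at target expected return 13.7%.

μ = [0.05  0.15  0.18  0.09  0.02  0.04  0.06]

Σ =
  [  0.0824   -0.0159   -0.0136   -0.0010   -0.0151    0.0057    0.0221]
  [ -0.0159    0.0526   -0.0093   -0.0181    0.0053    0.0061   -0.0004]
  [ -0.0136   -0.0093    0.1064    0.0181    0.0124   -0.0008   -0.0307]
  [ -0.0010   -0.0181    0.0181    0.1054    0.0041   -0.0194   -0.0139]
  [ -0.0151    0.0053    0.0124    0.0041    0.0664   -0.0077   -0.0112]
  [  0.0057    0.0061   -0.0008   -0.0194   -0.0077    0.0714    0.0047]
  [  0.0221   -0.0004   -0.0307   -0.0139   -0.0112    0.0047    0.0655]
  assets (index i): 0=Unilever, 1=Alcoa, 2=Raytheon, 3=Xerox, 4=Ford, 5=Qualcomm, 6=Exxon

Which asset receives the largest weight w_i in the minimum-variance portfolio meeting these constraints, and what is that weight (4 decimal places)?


g=Σ⁻¹μ = [1.2994  4.1618  2.5379  1.4798  0.0825  0.4093  1.9913]
h=Σ⁻¹𝟙 = [16.7407  29.3014  15.7709  17.1166  18.1672  15.4503  22.8197]
a=μᵀg=1.416740  b=𝟙ᵀg=11.962024  c=𝟙ᵀh=135.366690  D=ac−b²=48.689388
λ₁=(c·0.137−b)/D = (135.366690·0.137−11.962024)/48.689388 = 0.135208
λ₂=(a−b·0.137)/D = (1.416740−11.962024·0.137)/48.689388 = -0.004561
w* = 0.135208·g + -0.004561·h:
  w_0 = 0.135208·1.2994 + -0.004561·16.7407 = 0.0993  (Unilever)
  w_1 = 0.135208·4.1618 + -0.004561·29.3014 = 0.4291  (Alcoa)
  w_2 = 0.135208·2.5379 + -0.004561·15.7709 = 0.2712  (Raytheon)
  w_3 = 0.135208·1.4798 + -0.004561·17.1166 = 0.1220  (Xerox)
  w_4 = 0.135208·0.0825 + -0.004561·18.1672 = -0.0717  (Ford)
  w_5 = 0.135208·0.4093 + -0.004561·15.4503 = -0.0151  (Qualcomm)
  w_6 = 0.135208·1.9913 + -0.004561·22.8197 = 0.1652  (Exxon)
Σw_i=1.0000  μᵀw=0.1370
σ²=wᵀΣw=λ₁·μ_p+λ₂ = 0.135208·0.137 + -0.004561 = 0.013963 ≈ 0.0140

Alcoa (0.4291)


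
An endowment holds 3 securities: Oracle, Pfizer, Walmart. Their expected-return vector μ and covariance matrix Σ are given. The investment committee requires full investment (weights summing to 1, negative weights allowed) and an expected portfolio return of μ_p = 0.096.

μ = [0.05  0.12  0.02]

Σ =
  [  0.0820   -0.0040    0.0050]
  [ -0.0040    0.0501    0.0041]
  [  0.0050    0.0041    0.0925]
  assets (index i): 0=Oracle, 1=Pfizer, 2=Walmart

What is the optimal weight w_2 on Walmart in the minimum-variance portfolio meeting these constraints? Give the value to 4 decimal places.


p=Σ⁻¹μ = [0.7250  2.4475  0.0685]
q=Σ⁻¹𝟙 = [12.6181  20.2119  9.2329]
a=μᵀp=0.331317  b=𝟙ᵀp=3.240993  c=𝟙ᵀq=42.062889  D=ac−b²=3.432113
λ₁=(c·0.096−b)/D = (42.062889·0.096−3.240993)/3.432113 = 0.232231
λ₂=(a−b·0.096)/D = (0.331317−3.240993·0.096)/3.432113 = 0.005880
w* = 0.232231·p + 0.005880·q:
  w_0 = 0.232231·0.7250 + 0.005880·12.6181 = 0.2426  (Oracle)
  w_1 = 0.232231·2.4475 + 0.005880·20.2119 = 0.6872  (Pfizer)
  w_2 = 0.232231·0.0685 + 0.005880·9.2329 = 0.0702  (Walmart)
Σw_i=1.0000  μᵀw=0.0960
σ²=wᵀΣw=λ₁·μ_p+λ₂ = 0.232231·0.096 + 0.005880 = 0.028174 ≈ 0.0282

0.0702


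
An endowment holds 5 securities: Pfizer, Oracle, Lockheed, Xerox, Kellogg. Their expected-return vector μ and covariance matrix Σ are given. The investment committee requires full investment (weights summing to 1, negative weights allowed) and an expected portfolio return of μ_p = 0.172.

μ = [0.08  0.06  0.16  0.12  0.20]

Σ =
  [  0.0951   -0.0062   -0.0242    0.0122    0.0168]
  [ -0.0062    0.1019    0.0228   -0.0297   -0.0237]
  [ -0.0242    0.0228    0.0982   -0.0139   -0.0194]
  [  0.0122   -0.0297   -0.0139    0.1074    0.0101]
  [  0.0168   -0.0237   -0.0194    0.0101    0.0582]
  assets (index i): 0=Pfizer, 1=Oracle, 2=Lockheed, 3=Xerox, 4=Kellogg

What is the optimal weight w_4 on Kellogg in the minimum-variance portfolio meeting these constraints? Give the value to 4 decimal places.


g=Σ⁻¹μ = [0.6122  1.5033  2.5079  1.3677  4.4705]
h=Σ⁻¹𝟙 = [9.6411  16.1612  15.2902  12.4142  23.9226]
a=μᵀg=1.598664  b=𝟙ᵀg=10.461609  c=𝟙ᵀh=77.429242  D=ac−b²=14.338079
λ₁=(c·0.172−b)/D = (77.429242·0.172−10.461609)/14.338079 = 0.199205
λ₂=(a−b·0.172)/D = (1.598664−10.461609·0.172)/14.338079 = -0.014000
w* = 0.199205·g + -0.014000·h:
  w_0 = 0.199205·0.6122 + -0.014000·9.6411 = -0.0130  (Pfizer)
  w_1 = 0.199205·1.5033 + -0.014000·16.1612 = 0.0732  (Oracle)
  w_2 = 0.199205·2.5079 + -0.014000·15.2902 = 0.2855  (Lockheed)
  w_3 = 0.199205·1.3677 + -0.014000·12.4142 = 0.0986  (Xerox)
  w_4 = 0.199205·4.4705 + -0.014000·23.9226 = 0.5556  (Kellogg)
Σw_i=1.0000  μᵀw=0.1720
σ²=wᵀΣw=λ₁·μ_p+λ₂ = 0.199205·0.172 + -0.014000 = 0.020263 ≈ 0.0203

0.5556


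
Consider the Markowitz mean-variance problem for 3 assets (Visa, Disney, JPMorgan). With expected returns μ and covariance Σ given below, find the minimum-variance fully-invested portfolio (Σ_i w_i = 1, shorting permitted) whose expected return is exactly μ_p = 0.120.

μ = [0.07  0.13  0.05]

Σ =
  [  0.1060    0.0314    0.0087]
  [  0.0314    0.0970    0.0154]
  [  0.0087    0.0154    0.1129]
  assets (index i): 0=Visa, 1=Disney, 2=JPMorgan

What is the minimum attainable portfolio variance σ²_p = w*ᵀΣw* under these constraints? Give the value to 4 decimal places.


p=Σ⁻¹μ = [0.2814  1.2084  0.2564]
q=Σ⁻¹𝟙 = [6.7704  6.9446  7.3884]
a=μᵀp=0.189609  b=𝟙ᵀp=1.746148  c=𝟙ᵀq=21.103402  D=ac−b²=0.952357
λ₁=(c·0.120−b)/D = (21.103402·0.120−1.746148)/0.952357 = 0.825594
λ₂=(a−b·0.120)/D = (0.189609−1.746148·0.120)/0.952357 = -0.020926
w* = 0.825594·p + -0.020926·q:
  w_0 = 0.825594·0.2814 + -0.020926·6.7704 = 0.0906  (Visa)
  w_1 = 0.825594·1.2084 + -0.020926·6.9446 = 0.8523  (Disney)
  w_2 = 0.825594·0.2564 + -0.020926·7.3884 = 0.0570  (JPMorgan)
Σw_i=1.0000  μᵀw=0.1200
σ²=wᵀΣw=λ₁·μ_p+λ₂ = 0.825594·0.120 + -0.020926 = 0.078145 ≈ 0.0781

0.0781


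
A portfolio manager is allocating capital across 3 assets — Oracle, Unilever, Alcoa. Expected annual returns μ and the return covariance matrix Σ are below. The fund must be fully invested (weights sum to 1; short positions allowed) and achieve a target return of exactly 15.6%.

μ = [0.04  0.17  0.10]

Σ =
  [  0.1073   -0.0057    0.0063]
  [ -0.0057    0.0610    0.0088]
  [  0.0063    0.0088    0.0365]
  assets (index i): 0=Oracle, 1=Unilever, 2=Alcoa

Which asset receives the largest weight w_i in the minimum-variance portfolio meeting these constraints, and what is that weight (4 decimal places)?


p=Σ⁻¹μ = [0.3857  2.5251  2.0644]
q=Σ⁻¹𝟙 = [8.7389  13.9608  22.5230]
a=μᵀp=0.651134  b=𝟙ᵀp=4.975193  c=𝟙ᵀq=45.222696  D=ac−b²=4.693509
λ₁=(c·0.156−b)/D = (45.222696·0.156−4.975193)/4.693509 = 0.443069
λ₂=(a−b·0.156)/D = (0.651134−4.975193·0.156)/4.693509 = -0.026632
w* = 0.443069·p + -0.026632·q:
  w_0 = 0.443069·0.3857 + -0.026632·8.7389 = -0.0618  (Oracle)
  w_1 = 0.443069·2.5251 + -0.026632·13.9608 = 0.7470  (Unilever)
  w_2 = 0.443069·2.0644 + -0.026632·22.5230 = 0.3148  (Alcoa)
Σw_i=1.0000  μᵀw=0.1560
σ²=wᵀΣw=λ₁·μ_p+λ₂ = 0.443069·0.156 + -0.026632 = 0.042487 ≈ 0.0425

Unilever (0.7470)


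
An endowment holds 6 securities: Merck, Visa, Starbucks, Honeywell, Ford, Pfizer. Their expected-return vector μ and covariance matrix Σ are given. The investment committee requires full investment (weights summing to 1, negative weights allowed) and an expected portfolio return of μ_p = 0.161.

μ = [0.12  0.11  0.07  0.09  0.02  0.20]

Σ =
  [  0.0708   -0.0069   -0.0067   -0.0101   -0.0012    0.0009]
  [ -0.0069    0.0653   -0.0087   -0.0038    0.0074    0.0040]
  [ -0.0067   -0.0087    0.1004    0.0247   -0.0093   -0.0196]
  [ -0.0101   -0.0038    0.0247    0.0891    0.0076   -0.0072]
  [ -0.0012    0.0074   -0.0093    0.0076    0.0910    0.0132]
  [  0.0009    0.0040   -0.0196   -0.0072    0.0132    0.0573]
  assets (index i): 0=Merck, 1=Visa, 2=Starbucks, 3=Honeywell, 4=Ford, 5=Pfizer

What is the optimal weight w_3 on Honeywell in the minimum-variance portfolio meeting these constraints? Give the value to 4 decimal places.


0.1259

x=Σ⁻¹μ = [2.1517  1.9833  1.4450  1.3079  -0.4671  4.0844]
y=Σ⁻¹𝟙 = [18.6933  17.7960  14.7449  11.0532  7.3769  20.6492]
a=μᵀx=1.502755  b=𝟙ᵀx=10.505074  c=𝟙ᵀy=90.313531  D=ac−b²=25.362546
λ₁=(c·0.161−b)/D = (90.313531·0.161−10.505074)/25.362546 = 0.159109
λ₂=(a−b·0.161)/D = (1.502755−10.505074·0.161)/25.362546 = -0.007435
w* = 0.159109·x + -0.007435·y:
  w_0 = 0.159109·2.1517 + -0.007435·18.6933 = 0.2034  (Merck)
  w_1 = 0.159109·1.9833 + -0.007435·17.7960 = 0.1832  (Visa)
  w_2 = 0.159109·1.4450 + -0.007435·14.7449 = 0.1203  (Starbucks)
  w_3 = 0.159109·1.3079 + -0.007435·11.0532 = 0.1259  (Honeywell)
  w_4 = 0.159109·-0.4671 + -0.007435·7.3769 = -0.1292  (Ford)
  w_5 = 0.159109·4.0844 + -0.007435·20.6492 = 0.4963  (Pfizer)
Σw_i=1.0000  μᵀw=0.1610
σ²=wᵀΣw=λ₁·μ_p+λ₂ = 0.159109·0.161 + -0.007435 = 0.018182 ≈ 0.0182


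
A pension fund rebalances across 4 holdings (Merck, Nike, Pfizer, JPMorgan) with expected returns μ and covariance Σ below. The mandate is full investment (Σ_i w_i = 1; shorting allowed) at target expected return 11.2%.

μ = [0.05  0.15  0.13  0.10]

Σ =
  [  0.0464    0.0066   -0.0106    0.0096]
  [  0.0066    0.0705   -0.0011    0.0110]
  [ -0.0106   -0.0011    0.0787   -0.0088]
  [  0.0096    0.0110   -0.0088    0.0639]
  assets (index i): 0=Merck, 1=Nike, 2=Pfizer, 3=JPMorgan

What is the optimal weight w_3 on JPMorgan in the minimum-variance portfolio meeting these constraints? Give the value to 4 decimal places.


g=Σ⁻¹μ = [0.9791  1.8530  1.9627  1.3692]
h=Σ⁻¹𝟙 = [21.2988  10.4270  17.1768  13.0202]
a=μᵀg=0.718974  b=𝟙ᵀg=6.163986  c=𝟙ᵀh=61.922720  D=ac−b²=6.526089
λ₁=(c·0.112−b)/D = (61.922720·0.112−6.163986)/6.526089 = 0.118196
λ₂=(a−b·0.112)/D = (0.718974−6.163986·0.112)/6.526089 = 0.004384
w* = 0.118196·g + 0.004384·h:
  w_0 = 0.118196·0.9791 + 0.004384·21.2988 = 0.2091  (Merck)
  w_1 = 0.118196·1.8530 + 0.004384·10.4270 = 0.2647  (Nike)
  w_2 = 0.118196·1.9627 + 0.004384·17.1768 = 0.3073  (Pfizer)
  w_3 = 0.118196·1.3692 + 0.004384·13.0202 = 0.2189  (JPMorgan)
Σw_i=1.0000  μᵀw=0.1120
σ²=wᵀΣw=λ₁·μ_p+λ₂ = 0.118196·0.112 + 0.004384 = 0.017622 ≈ 0.0176

0.2189


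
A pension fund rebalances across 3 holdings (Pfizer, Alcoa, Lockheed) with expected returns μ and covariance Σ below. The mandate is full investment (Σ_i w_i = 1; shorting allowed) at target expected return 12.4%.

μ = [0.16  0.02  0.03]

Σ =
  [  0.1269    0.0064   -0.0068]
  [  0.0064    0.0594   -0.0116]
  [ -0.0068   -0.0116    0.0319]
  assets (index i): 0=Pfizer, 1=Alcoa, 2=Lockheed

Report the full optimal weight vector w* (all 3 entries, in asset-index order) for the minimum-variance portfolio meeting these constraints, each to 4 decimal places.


0.7205  -0.0331  0.3126

g=Σ⁻¹μ = [1.3118  0.4668  1.3898]
h=Σ⁻¹𝟙 = [8.9167  24.0771  42.0040]
a=μᵀg=0.260912  b=𝟙ᵀg=3.168340  c=𝟙ᵀh=74.997849  D=ac−b²=9.529476
λ₁=(c·0.124−b)/D = (74.997849·0.124−3.168340)/9.529476 = 0.643413
λ₂=(a−b·0.124)/D = (0.260912−3.168340·0.124)/9.529476 = -0.013848
w* = 0.643413·g + -0.013848·h:
  w_0 = 0.643413·1.3118 + -0.013848·8.9167 = 0.7205  (Pfizer)
  w_1 = 0.643413·0.4668 + -0.013848·24.0771 = -0.0331  (Alcoa)
  w_2 = 0.643413·1.3898 + -0.013848·42.0040 = 0.3126  (Lockheed)
Σw_i=1.0000  μᵀw=0.1240
σ²=wᵀΣw=λ₁·μ_p+λ₂ = 0.643413·0.124 + -0.013848 = 0.065935 ≈ 0.0659


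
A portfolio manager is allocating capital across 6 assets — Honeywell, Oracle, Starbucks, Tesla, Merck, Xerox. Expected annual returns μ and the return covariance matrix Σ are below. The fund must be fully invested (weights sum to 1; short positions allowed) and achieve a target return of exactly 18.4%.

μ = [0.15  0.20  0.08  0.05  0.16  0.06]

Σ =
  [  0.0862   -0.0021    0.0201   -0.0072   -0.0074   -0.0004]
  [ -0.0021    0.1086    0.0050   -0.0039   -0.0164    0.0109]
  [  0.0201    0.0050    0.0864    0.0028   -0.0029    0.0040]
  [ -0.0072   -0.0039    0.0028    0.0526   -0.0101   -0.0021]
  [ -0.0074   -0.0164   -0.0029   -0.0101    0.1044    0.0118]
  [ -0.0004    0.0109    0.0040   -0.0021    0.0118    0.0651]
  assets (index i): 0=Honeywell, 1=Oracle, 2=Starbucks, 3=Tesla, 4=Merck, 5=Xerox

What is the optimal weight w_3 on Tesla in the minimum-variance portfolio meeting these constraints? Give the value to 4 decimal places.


0.0669

x=Σ⁻¹μ = [2.0599  2.2426  0.3226  1.8106  2.1924  0.2000]
y=Σ⁻¹𝟙 = [13.4955  10.9044  6.9333  24.3494  13.4929  11.5319]
a=μᵀx=1.236633  b=𝟙ᵀx=8.828132  c=𝟙ᵀy=80.707460  D=ac−b²=21.869591
λ₁=(c·0.184−b)/D = (80.707460·0.184−8.828132)/21.869591 = 0.275361
λ₂=(a−b·0.184)/D = (1.236633−8.828132·0.184)/21.869591 = -0.017730
w* = 0.275361·x + -0.017730·y:
  w_0 = 0.275361·2.0599 + -0.017730·13.4955 = 0.3280  (Honeywell)
  w_1 = 0.275361·2.2426 + -0.017730·10.9044 = 0.4242  (Oracle)
  w_2 = 0.275361·0.3226 + -0.017730·6.9333 = -0.0341  (Starbucks)
  w_3 = 0.275361·1.8106 + -0.017730·24.3494 = 0.0669  (Tesla)
  w_4 = 0.275361·2.1924 + -0.017730·13.4929 = 0.3645  (Merck)
  w_5 = 0.275361·0.2000 + -0.017730·11.5319 = -0.1494  (Xerox)
Σw_i=1.0000  μᵀw=0.1840
σ²=wᵀΣw=λ₁·μ_p+λ₂ = 0.275361·0.184 + -0.017730 = 0.032937 ≈ 0.0329


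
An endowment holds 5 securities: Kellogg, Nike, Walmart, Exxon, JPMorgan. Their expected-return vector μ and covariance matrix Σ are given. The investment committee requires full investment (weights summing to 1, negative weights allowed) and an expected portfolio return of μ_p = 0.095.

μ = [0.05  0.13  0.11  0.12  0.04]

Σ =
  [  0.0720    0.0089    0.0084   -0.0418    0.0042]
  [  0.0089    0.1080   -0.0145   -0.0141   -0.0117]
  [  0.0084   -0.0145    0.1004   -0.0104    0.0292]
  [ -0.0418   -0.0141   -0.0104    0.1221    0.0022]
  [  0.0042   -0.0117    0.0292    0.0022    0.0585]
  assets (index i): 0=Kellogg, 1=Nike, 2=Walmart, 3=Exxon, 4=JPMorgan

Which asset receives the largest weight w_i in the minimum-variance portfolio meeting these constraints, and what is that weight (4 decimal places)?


p=Σ⁻¹μ = [1.3462  1.5150  1.3347  1.7294  0.1588]
q=Σ⁻¹𝟙 = [20.5795  12.3124  7.8552  17.0826  13.5157]
a=μᵀp=0.624963  b=𝟙ᵀp=6.084204  c=𝟙ᵀq=71.345425  D=ac−b²=7.570742
λ₁=(c·0.095−b)/D = (71.345425·0.095−6.084204)/7.570742 = 0.091617
λ₂=(a−b·0.095)/D = (0.624963−6.084204·0.095)/7.570742 = 0.006203
w* = 0.091617·p + 0.006203·q:
  w_0 = 0.091617·1.3462 + 0.006203·20.5795 = 0.2510  (Kellogg)
  w_1 = 0.091617·1.5150 + 0.006203·12.3124 = 0.2152  (Nike)
  w_2 = 0.091617·1.3347 + 0.006203·7.8552 = 0.1710  (Walmart)
  w_3 = 0.091617·1.7294 + 0.006203·17.0826 = 0.2644  (Exxon)
  w_4 = 0.091617·0.1588 + 0.006203·13.5157 = 0.0984  (JPMorgan)
Σw_i=1.0000  μᵀw=0.0950
σ²=wᵀΣw=λ₁·μ_p+λ₂ = 0.091617·0.095 + 0.006203 = 0.014907 ≈ 0.0149

Exxon (0.2644)


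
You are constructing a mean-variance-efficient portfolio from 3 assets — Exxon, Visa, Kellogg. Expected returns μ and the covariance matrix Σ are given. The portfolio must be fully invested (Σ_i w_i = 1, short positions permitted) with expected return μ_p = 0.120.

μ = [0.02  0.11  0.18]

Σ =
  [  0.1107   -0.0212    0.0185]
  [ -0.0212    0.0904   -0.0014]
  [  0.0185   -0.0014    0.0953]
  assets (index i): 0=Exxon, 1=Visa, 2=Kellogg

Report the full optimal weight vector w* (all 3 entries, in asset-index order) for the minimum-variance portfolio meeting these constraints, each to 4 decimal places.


0.1973  0.4062  0.3965

p=Σ⁻¹μ = [0.1090  1.2716  1.8863]
q=Σ⁻¹𝟙 = [10.1781  13.5838  8.7169]
a=μᵀp=0.481587  b=𝟙ᵀp=3.266830  c=𝟙ᵀq=32.478851  D=ac−b²=4.969210
λ₁=(c·0.120−b)/D = (32.478851·0.120−3.266830)/4.969210 = 0.126908
λ₂=(a−b·0.120)/D = (0.481587−3.266830·0.120)/4.969210 = 0.018024
w* = 0.126908·p + 0.018024·q:
  w_0 = 0.126908·0.1090 + 0.018024·10.1781 = 0.1973  (Exxon)
  w_1 = 0.126908·1.2716 + 0.018024·13.5838 = 0.4062  (Visa)
  w_2 = 0.126908·1.8863 + 0.018024·8.7169 = 0.3965  (Kellogg)
Σw_i=1.0000  μᵀw=0.1200
σ²=wᵀΣw=λ₁·μ_p+λ₂ = 0.126908·0.120 + 0.018024 = 0.033253 ≈ 0.0333


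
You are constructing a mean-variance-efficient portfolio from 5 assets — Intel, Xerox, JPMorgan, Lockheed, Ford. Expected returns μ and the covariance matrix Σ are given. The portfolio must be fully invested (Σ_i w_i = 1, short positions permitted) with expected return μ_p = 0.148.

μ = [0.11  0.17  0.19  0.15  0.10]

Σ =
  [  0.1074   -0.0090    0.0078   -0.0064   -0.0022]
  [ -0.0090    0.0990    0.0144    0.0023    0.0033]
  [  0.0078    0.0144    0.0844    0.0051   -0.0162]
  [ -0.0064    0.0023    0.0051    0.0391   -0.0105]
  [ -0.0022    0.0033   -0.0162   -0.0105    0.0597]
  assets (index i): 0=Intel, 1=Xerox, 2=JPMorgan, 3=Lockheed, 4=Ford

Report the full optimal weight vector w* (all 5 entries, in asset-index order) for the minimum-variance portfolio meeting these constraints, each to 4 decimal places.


p=Σ⁻¹μ = [1.3030  1.3066  2.2203  4.5008  3.0449]
q=Σ⁻¹𝟙 = [11.5066  7.7222  12.4698  32.3103  25.8141]
a=μᵀp=1.766935  b=𝟙ᵀp=12.375722  c=𝟙ᵀq=89.823031  D=ac−b²=5.552993
λ₁=(c·0.148−b)/D = (89.823031·0.148−12.375722)/5.552993 = 0.165332
λ₂=(a−b·0.148)/D = (1.766935−12.375722·0.148)/5.552993 = -0.011646
w* = 0.165332·p + -0.011646·q:
  w_0 = 0.165332·1.3030 + -0.011646·11.5066 = 0.0814  (Intel)
  w_1 = 0.165332·1.3066 + -0.011646·7.7222 = 0.1261  (Xerox)
  w_2 = 0.165332·2.2203 + -0.011646·12.4698 = 0.2219  (JPMorgan)
  w_3 = 0.165332·4.5008 + -0.011646·32.3103 = 0.3678  (Lockheed)
  w_4 = 0.165332·3.0449 + -0.011646·25.8141 = 0.2028  (Ford)
Σw_i=1.0000  μᵀw=0.1480
σ²=wᵀΣw=λ₁·μ_p+λ₂ = 0.165332·0.148 + -0.011646 = 0.012823 ≈ 0.0128

0.0814  0.1261  0.2219  0.3678  0.2028


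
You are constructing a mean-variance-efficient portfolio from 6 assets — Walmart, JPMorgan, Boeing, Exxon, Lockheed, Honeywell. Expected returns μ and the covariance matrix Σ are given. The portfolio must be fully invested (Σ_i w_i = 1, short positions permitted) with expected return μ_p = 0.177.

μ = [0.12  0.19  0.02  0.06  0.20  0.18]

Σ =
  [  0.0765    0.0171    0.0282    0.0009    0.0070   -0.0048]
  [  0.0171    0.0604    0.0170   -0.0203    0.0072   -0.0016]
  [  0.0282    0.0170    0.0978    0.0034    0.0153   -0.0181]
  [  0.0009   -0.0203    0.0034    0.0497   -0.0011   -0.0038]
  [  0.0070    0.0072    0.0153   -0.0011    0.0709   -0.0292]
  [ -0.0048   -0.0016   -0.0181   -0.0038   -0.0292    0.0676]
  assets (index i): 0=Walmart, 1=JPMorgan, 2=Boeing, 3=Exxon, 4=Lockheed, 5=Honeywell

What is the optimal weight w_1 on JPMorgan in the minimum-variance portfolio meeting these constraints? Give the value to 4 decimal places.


g=Σ⁻¹μ = [0.8021  3.7700  -0.6166  3.2395  4.5080  4.7731]
h=Σ⁻¹𝟙 = [5.4836  22.0757  5.5083  31.3456  22.4058  28.6199]
a=μᵀg=2.755342  b=𝟙ᵀg=16.476079  c=𝟙ᵀh=115.438993  D=ac−b²=46.612781
λ₁=(c·0.177−b)/D = (115.438993·0.177−16.476079)/46.612781 = 0.084883
λ₂=(a−b·0.177)/D = (2.755342−16.476079·0.177)/46.612781 = -0.003452
w* = 0.084883·g + -0.003452·h:
  w_0 = 0.084883·0.8021 + -0.003452·5.4836 = 0.0492  (Walmart)
  w_1 = 0.084883·3.7700 + -0.003452·22.0757 = 0.2438  (JPMorgan)
  w_2 = 0.084883·-0.6166 + -0.003452·5.5083 = -0.0714  (Boeing)
  w_3 = 0.084883·3.2395 + -0.003452·31.3456 = 0.1668  (Exxon)
  w_4 = 0.084883·4.5080 + -0.003452·22.4058 = 0.3053  (Lockheed)
  w_5 = 0.084883·4.7731 + -0.003452·28.6199 = 0.3064  (Honeywell)
Σw_i=1.0000  μᵀw=0.1770
σ²=wᵀΣw=λ₁·μ_p+λ₂ = 0.084883·0.177 + -0.003452 = 0.011572 ≈ 0.0116

0.2438


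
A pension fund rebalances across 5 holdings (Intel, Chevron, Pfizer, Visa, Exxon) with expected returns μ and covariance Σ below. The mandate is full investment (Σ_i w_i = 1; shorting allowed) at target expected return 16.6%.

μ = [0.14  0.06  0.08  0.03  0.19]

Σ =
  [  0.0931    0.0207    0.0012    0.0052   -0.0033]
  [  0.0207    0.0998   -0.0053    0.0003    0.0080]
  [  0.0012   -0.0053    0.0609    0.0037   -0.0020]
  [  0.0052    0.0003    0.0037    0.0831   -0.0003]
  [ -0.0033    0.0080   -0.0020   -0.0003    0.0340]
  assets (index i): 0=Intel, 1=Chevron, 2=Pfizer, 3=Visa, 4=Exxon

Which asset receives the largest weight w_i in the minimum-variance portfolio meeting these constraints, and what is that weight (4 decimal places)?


x=Σ⁻¹μ = [1.7148  -0.1494  1.4470  0.2110  5.8768]
y=Σ⁻¹𝟙 = [9.5289  6.5238  17.1287  10.7592  29.9041]
a=μᵀx=1.469800  b=𝟙ᵀx=9.100330  c=𝟙ᵀy=73.844718  D=ac−b²=25.720958
λ₁=(c·0.166−b)/D = (73.844718·0.166−9.100330)/25.720958 = 0.122775
λ₂=(a−b·0.166)/D = (1.469800−9.100330·0.166)/25.720958 = -0.001588
w* = 0.122775·x + -0.001588·y:
  w_0 = 0.122775·1.7148 + -0.001588·9.5289 = 0.1954  (Intel)
  w_1 = 0.122775·-0.1494 + -0.001588·6.5238 = -0.0287  (Chevron)
  w_2 = 0.122775·1.4470 + -0.001588·17.1287 = 0.1505  (Pfizer)
  w_3 = 0.122775·0.2110 + -0.001588·10.7592 = 0.0088  (Visa)
  w_4 = 0.122775·5.8768 + -0.001588·29.9041 = 0.6740  (Exxon)
Σw_i=1.0000  μᵀw=0.1660
σ²=wᵀΣw=λ₁·μ_p+λ₂ = 0.122775·0.166 + -0.001588 = 0.018792 ≈ 0.0188

Exxon (0.6740)


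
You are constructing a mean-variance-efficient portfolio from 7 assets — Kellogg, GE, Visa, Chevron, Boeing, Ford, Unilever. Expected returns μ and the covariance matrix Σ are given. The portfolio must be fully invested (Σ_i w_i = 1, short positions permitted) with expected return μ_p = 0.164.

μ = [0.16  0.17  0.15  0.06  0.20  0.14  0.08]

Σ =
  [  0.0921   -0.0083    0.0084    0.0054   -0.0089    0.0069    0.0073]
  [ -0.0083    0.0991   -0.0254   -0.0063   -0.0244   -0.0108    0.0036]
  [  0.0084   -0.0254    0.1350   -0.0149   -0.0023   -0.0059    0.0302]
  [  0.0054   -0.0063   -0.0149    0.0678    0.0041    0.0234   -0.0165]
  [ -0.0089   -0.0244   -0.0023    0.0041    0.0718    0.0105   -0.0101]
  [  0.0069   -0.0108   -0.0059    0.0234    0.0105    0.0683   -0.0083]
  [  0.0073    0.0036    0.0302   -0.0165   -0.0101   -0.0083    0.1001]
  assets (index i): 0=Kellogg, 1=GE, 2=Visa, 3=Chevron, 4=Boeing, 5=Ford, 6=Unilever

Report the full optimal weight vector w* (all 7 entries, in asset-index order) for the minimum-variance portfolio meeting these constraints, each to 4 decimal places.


0.1460  0.2488  0.1200  0.0347  0.2906  0.1226  0.0374

u=Σ⁻¹μ = [2.0678  3.5547  1.7274  0.7441  4.1027  1.7493  0.6811]
v=Σ⁻¹𝟙 = [11.3162  20.9351  10.7974  15.9506  21.9095  10.2257  10.8420]
a=μᵀu=2.358830  b=𝟙ᵀu=14.627059  c=𝟙ᵀv=101.976474  D=ac−b²=26.594265
λ₁=(c·0.164−b)/D = (101.976474·0.164−14.627059)/26.594265 = 0.078855
λ₂=(a−b·0.164)/D = (2.358830−14.627059·0.164)/26.594265 = -0.001504
w* = 0.078855·u + -0.001504·v:
  w_0 = 0.078855·2.0678 + -0.001504·11.3162 = 0.1460  (Kellogg)
  w_1 = 0.078855·3.5547 + -0.001504·20.9351 = 0.2488  (GE)
  w_2 = 0.078855·1.7274 + -0.001504·10.7974 = 0.1200  (Visa)
  w_3 = 0.078855·0.7441 + -0.001504·15.9506 = 0.0347  (Chevron)
  w_4 = 0.078855·4.1027 + -0.001504·21.9095 = 0.2906  (Boeing)
  w_5 = 0.078855·1.7493 + -0.001504·10.2257 = 0.1226  (Ford)
  w_6 = 0.078855·0.6811 + -0.001504·10.8420 = 0.0374  (Unilever)
Σw_i=1.0000  μᵀw=0.1640
σ²=wᵀΣw=λ₁·μ_p+λ₂ = 0.078855·0.164 + -0.001504 = 0.011428 ≈ 0.0114


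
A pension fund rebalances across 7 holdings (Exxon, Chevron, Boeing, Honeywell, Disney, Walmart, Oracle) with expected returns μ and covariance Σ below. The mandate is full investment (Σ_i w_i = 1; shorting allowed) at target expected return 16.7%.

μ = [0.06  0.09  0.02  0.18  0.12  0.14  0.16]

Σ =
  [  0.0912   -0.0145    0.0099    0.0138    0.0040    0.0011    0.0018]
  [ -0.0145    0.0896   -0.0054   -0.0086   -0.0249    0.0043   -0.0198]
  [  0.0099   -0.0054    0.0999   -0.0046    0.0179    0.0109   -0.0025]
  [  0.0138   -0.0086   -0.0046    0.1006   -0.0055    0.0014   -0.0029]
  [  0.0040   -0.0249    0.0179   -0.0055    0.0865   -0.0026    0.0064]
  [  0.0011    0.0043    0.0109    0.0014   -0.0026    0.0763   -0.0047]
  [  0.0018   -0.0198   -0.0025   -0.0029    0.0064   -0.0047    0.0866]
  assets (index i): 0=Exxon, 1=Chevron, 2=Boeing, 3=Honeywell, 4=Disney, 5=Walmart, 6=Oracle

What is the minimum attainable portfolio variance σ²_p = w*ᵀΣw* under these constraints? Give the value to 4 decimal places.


0.0226

u=Σ⁻¹μ = [0.5678  2.2917  -0.1553  2.0551  2.0649  1.8986  2.3745]
v=Σ⁻¹𝟙 = [10.7409  21.9001  6.9317  11.8270  15.8340  12.0604  16.4118]
a=μᵀu=1.500654  b=𝟙ᵀu=11.097379  c=𝟙ᵀv=95.705842  D=ac−b²=20.469575
λ₁=(c·0.167−b)/D = (95.705842·0.167−11.097379)/20.469575 = 0.238671
λ₂=(a−b·0.167)/D = (1.500654−11.097379·0.167)/20.469575 = -0.017226
w* = 0.238671·u + -0.017226·v:
  w_0 = 0.238671·0.5678 + -0.017226·10.7409 = -0.0495  (Exxon)
  w_1 = 0.238671·2.2917 + -0.017226·21.9001 = 0.1697  (Chevron)
  w_2 = 0.238671·-0.1553 + -0.017226·6.9317 = -0.1565  (Boeing)
  w_3 = 0.238671·2.0551 + -0.017226·11.8270 = 0.2868  (Honeywell)
  w_4 = 0.238671·2.0649 + -0.017226·15.8340 = 0.2201  (Disney)
  w_5 = 0.238671·1.8986 + -0.017226·12.0604 = 0.2454  (Walmart)
  w_6 = 0.238671·2.3745 + -0.017226·16.4118 = 0.2840  (Oracle)
Σw_i=1.0000  μᵀw=0.1670
σ²=wᵀΣw=λ₁·μ_p+λ₂ = 0.238671·0.167 + -0.017226 = 0.022632 ≈ 0.0226
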